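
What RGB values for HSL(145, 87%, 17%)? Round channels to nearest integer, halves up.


H=145°, S=0.87, L=0.17
C = (1-|2L-1|)×S = (1-|-0.66|)×0.87 = 0.2958
H' = H/60 = 145/60 ≈ 2.4167; X = C×(1-|H' mod 2 - 1|) = 0.12325
m = L - C/2 = 0.17 - 0.1479 = 0.0221
Sector ⌊H'⌋ = 2 → (R',G',B') = (0.0, 0.2958, 0.12325)
RGB = ((R'+m)×255, (G'+m)×255, (B'+m)×255) = (5.6355, 81.0645, 37.06425)
Round half up → RGB(6, 81, 37)


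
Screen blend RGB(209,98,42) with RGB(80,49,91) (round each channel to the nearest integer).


Screen: C = 255 - (255-A)×(255-B)/255, rounded to nearest integer
R: 255 - (255-209)×(255-80)/255 = 255 - 8050/255 ≈ 255 - 31.569 = 223.431 → 223
G: 255 - (255-98)×(255-49)/255 = 255 - 32342/255 ≈ 255 - 126.831 = 128.169 → 128
B: 255 - (255-42)×(255-91)/255 = 255 - 34932/255 ≈ 255 - 136.988 = 118.012 → 118
= RGB(223, 128, 118)


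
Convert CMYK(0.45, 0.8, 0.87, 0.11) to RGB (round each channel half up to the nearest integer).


R = 255 × (1-C) × (1-K) = 255 × 0.55 × 0.89 = 124.8225 → 125
G = 255 × (1-M) × (1-K) = 255 × 0.20 × 0.89 = 45.39 → 45
B = 255 × (1-Y) × (1-K) = 255 × 0.13 × 0.89 = 29.5035 → 30
= RGB(125, 45, 30)


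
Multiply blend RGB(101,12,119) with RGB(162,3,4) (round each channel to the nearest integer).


Multiply: C = A×B/255, rounded to nearest integer
R: 101×162/255 = 16362/255 ≈ 64.165 → 64
G: 12×3/255 = 36/255 ≈ 0.141 → 0
B: 119×4/255 = 476/255 ≈ 1.867 → 2
= RGB(64, 0, 2)


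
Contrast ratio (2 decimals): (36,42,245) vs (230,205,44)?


Linearize each sRGB channel c=v/255: c/12.92 if c ≤ 0.04045 else ((c+0.055)/1.055)^2.4
L = 0.2126×R_lin + 0.7152×G_lin + 0.0722×B_lin
Color 1 (36,42,245):
  R=36: 36/255≈0.1412 > 0.04045 → ((0.1412+0.055)/1.055)^2.4 ≈ 0.01764
  G=42: 42/255≈0.1647 > 0.04045 → ((0.1647+0.055)/1.055)^2.4 ≈ 0.02315
  B=245: 245/255≈0.9608 > 0.04045 → ((0.9608+0.055)/1.055)^2.4 ≈ 0.91310
  L1 = 0.2126×0.01764 + 0.7152×0.02315 + 0.0722×0.91310 ≈ 0.08624
Color 2 (230,205,44):
  R=230: 230/255≈0.9020 > 0.04045 → ((0.9020+0.055)/1.055)^2.4 ≈ 0.79130
  G=205: 205/255≈0.8039 > 0.04045 → ((0.8039+0.055)/1.055)^2.4 ≈ 0.61050
  B=44: 44/255≈0.1725 > 0.04045 → ((0.1725+0.055)/1.055)^2.4 ≈ 0.02519
  L2 = 0.2126×0.79130 + 0.7152×0.61050 + 0.0722×0.02519 ≈ 0.60667
Lighter = 0.60667, Darker = 0.08624
Ratio = (L_lighter + 0.05) / (L_darker + 0.05)
Ratio = (0.60667 + 0.05) / (0.08624 + 0.05) = 0.65667 / 0.13624 ≈ 4.8201
Ratio ≈ 4.82:1


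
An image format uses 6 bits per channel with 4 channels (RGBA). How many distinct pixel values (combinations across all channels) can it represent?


Total bits = 6 bits/channel × 4 channels = 24 bits
Distinct pixel values = 2^24
= 16,777,216 pixel values


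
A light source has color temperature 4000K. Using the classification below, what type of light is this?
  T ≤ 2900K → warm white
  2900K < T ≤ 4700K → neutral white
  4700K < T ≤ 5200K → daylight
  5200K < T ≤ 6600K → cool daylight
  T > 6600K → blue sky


Temperature: 4000K
2900K < 4000K ≤ 4700K → neutral white
Classification: neutral white


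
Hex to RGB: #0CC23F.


0C → 12 (R)
C2 → 194 (G)
3F → 63 (B)
= RGB(12, 194, 63)


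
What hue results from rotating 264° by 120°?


New hue = (H + rotation) mod 360
New hue = (264 + 120) mod 360
= 384 mod 360
= 24°


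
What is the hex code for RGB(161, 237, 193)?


R = 161 → A1 (hex)
G = 237 → ED (hex)
B = 193 → C1 (hex)
Hex = #A1EDC1


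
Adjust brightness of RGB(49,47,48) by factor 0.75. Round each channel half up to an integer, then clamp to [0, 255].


Multiply each channel by 0.75, round half up, clamp to [0, 255]
R: 49×0.75 = 36.75 → round → 37
G: 47×0.75 = 35.25 → round → 35
B: 48×0.75 = 36
= RGB(37, 35, 36)


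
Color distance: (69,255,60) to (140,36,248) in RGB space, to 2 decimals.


d = √[(R₁-R₂)² + (G₁-G₂)² + (B₁-B₂)²]
d = √[(69-140)² + (255-36)² + (60-248)²]
d = √[5041 + 47961 + 35344]
d = √88346
d ≈ 297.23


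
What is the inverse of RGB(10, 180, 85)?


Invert: (255-R, 255-G, 255-B)
R: 255-10 = 245
G: 255-180 = 75
B: 255-85 = 170
= RGB(245, 75, 170)


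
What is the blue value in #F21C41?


Color: #F21C41
R = F2 = 242
G = 1C = 28
B = 41 = 65
Blue = 65


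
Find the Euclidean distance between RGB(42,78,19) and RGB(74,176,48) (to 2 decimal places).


d = √[(R₁-R₂)² + (G₁-G₂)² + (B₁-B₂)²]
d = √[(42-74)² + (78-176)² + (19-48)²]
d = √[1024 + 9604 + 841]
d = √11469
d ≈ 107.09


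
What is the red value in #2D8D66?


Color: #2D8D66
R = 2D = 45
G = 8D = 141
B = 66 = 102
Red = 45


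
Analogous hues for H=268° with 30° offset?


Base hue: 268°
Left analog: (268 - 30) mod 360 = 238°
Right analog: (268 + 30) mod 360 = 298°
Analogous hues = 238° and 298°


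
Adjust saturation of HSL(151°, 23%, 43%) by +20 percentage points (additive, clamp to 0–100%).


Original S = 23%
Adjustment = +20 percentage points
New S = 23 + (20) = 43
Clamp to [0, 100] → 43
= HSL(151°, 43%, 43%)


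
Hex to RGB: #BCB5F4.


BC → 188 (R)
B5 → 181 (G)
F4 → 244 (B)
= RGB(188, 181, 244)


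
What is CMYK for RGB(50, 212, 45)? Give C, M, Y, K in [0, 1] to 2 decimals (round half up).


R'=50/255≈0.1961, G'=212/255≈0.8314, B'=45/255≈0.1765
K = 1 - max(R',G',B') = 1 - 212/255 = 43/255 = 0.16862… → 0.17
(1-R'-K)/(1-K) simplifies to (max-R)/max with max = 212:
C = (212-50)/212 = 162/212 = 0.76415… → 0.76
M = (212-212)/212 = 0/212 = 0 → 0.00
Y = (212-45)/212 = 167/212 = 0.78773… → 0.79
= CMYK(0.76, 0.00, 0.79, 0.17)


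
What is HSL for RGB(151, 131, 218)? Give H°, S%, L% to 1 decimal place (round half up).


Normalize: R'=151/255≈0.5922, G'=131/255≈0.5137, B'=218/255≈0.8549
Max=218/255, Min=131/255, Δ=Max-Min=87/255
L = (Max+Min)/2 = (218+131)/510 = 349/510 = 0.68431… → L = 68.4%
L > 0.5 → S = Δ/(2-Max-Min) = 87/(510-218-131) = 87/161 = 0.54037… → S = 54.0%
(the 1/255 factors cancel in S and H, so raw channel differences can be used)
Max is B' → H = 60 × ((R-G)/Δ + 4) = 60 × ((151-131)/87 + 4)
  20/87 + 4 = 0.2298… + 4 = 4.2298…
  H = 60 × 4.2298… = 253.793…° → H = 253.8°
= HSL(253.8°, 54.0%, 68.4%)


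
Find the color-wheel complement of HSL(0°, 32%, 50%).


Complement = opposite side of color wheel = hue + 180°
H' = (0 + 180) mod 360 = 180°
S and L unchanged.
= HSL(180°, 32%, 50%)


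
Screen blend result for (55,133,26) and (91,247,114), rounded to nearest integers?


Screen: C = 255 - (255-A)×(255-B)/255, rounded to nearest integer
R: 255 - (255-55)×(255-91)/255 = 255 - 32800/255 ≈ 255 - 128.627 = 126.373 → 126
G: 255 - (255-133)×(255-247)/255 = 255 - 976/255 ≈ 255 - 3.827 = 251.173 → 251
B: 255 - (255-26)×(255-114)/255 = 255 - 32289/255 ≈ 255 - 126.624 = 128.376 → 128
= RGB(126, 251, 128)


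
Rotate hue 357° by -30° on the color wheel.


New hue = (H + rotation) mod 360
New hue = (357 -30) mod 360
= 327 mod 360
= 327°


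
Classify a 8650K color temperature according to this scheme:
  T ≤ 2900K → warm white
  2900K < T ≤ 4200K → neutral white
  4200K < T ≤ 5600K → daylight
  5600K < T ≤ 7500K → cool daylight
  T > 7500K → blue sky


Temperature: 8650K
8650K > 7500K → blue sky
Classification: blue sky


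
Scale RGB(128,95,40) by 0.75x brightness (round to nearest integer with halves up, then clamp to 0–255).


Multiply each channel by 0.75, round half up, clamp to [0, 255]
R: 128×0.75 = 96
G: 95×0.75 = 71.25 → round → 71
B: 40×0.75 = 30
= RGB(96, 71, 30)


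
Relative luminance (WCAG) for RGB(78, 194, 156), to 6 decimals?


Linearize each channel (sRGB transfer function): c = v/255; c_lin = c/12.92 if c ≤ 0.04045, else ((c+0.055)/1.055)^2.4
  R: 78/255 ≈ 0.305882 > 0.04045 → ((0.305882+0.055)/1.055)^2.4 ≈ 0.076185
  G: 194/255 ≈ 0.760784 > 0.04045 → ((0.760784+0.055)/1.055)^2.4 ≈ 0.539479
  B: 156/255 ≈ 0.611765 > 0.04045 → ((0.611765+0.055)/1.055)^2.4 ≈ 0.332452
R_lin = 0.076185, G_lin = 0.539479, B_lin = 0.332452
L = 0.2126×R + 0.7152×G + 0.0722×B
L = 0.2126×0.076185 + 0.7152×0.539479 + 0.0722×0.332452
L ≈ 0.426036


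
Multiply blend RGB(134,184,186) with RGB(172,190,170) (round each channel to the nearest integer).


Multiply: C = A×B/255, rounded to nearest integer
R: 134×172/255 = 23048/255 ≈ 90.384 → 90
G: 184×190/255 = 34960/255 ≈ 137.098 → 137
B: 186×170/255 = 31620/255 ≈ 124.000 → 124
= RGB(90, 137, 124)


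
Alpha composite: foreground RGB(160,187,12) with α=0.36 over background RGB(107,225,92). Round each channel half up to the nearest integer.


C = α×F + (1-α)×B, with 1-α = 0.64
R: 0.36×160 + 0.64×107 = 57.60 + 68.48 = 126.08 → 126
G: 0.36×187 + 0.64×225 = 67.32 + 144.00 = 211.32 → 211
B: 0.36×12 + 0.64×92 = 4.32 + 58.88 = 63.20 → 63
= RGB(126, 211, 63)


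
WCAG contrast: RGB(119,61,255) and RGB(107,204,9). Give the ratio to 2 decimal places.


Linearize each sRGB channel c=v/255: c/12.92 if c ≤ 0.04045 else ((c+0.055)/1.055)^2.4
L = 0.2126×R_lin + 0.7152×G_lin + 0.0722×B_lin
Color 1 (119,61,255):
  R=119: 119/255≈0.4667 > 0.04045 → ((0.4667+0.055)/1.055)^2.4 ≈ 0.18447
  G=61: 61/255≈0.2392 > 0.04045 → ((0.2392+0.055)/1.055)^2.4 ≈ 0.04667
  B=255: 255/255≈1.0000 > 0.04045 → ((1.0000+0.055)/1.055)^2.4 ≈ 1.00000
  L1 = 0.2126×0.18447 + 0.7152×0.04667 + 0.0722×1.00000 ≈ 0.14479
Color 2 (107,204,9):
  R=107: 107/255≈0.4196 > 0.04045 → ((0.4196+0.055)/1.055)^2.4 ≈ 0.14703
  G=204: 204/255≈0.8000 > 0.04045 → ((0.8000+0.055)/1.055)^2.4 ≈ 0.60383
  B=9: 9/255≈0.0353 ≤ 0.04045 → 0.0353/12.92 ≈ 0.00273
  L2 = 0.2126×0.14703 + 0.7152×0.60383 + 0.0722×0.00273 ≈ 0.46331
Lighter = 0.46331, Darker = 0.14479
Ratio = (L_lighter + 0.05) / (L_darker + 0.05)
Ratio = (0.46331 + 0.05) / (0.14479 + 0.05) = 0.51331 / 0.19479 ≈ 2.6352
Ratio ≈ 2.64:1


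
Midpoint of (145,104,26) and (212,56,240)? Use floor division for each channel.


Midpoint: each channel = ⌊(C₁+C₂)/2⌋
R: ⌊(145+212)/2⌋ = 178
G: ⌊(104+56)/2⌋ = 80
B: ⌊(26+240)/2⌋ = 133
= RGB(178, 80, 133)


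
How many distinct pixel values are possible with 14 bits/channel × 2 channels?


Total bits = 14 bits/channel × 2 channels = 28 bits
Distinct pixel values = 2^28
= 268,435,456 pixel values


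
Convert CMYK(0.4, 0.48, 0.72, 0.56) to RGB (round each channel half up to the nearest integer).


R = 255 × (1-C) × (1-K) = 255 × 0.60 × 0.44 = 67.32 → 67
G = 255 × (1-M) × (1-K) = 255 × 0.52 × 0.44 = 58.344 → 58
B = 255 × (1-Y) × (1-K) = 255 × 0.28 × 0.44 = 31.416 → 31
= RGB(67, 58, 31)


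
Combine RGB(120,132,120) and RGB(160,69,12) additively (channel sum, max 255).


Additive: each channel = min(255, C₁+C₂)
R: 120+160 = 280 → 255
G: 132+69 = 201 → 201
B: 120+12 = 132 → 132
= RGB(255, 201, 132)


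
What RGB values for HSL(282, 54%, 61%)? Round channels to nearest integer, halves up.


H=282°, S=0.54, L=0.61
C = (1-|2L-1|)×S = (1-|0.22|)×0.54 = 0.4212
H' = H/60 = 282/60 ≈ 4.7000; X = C×(1-|H' mod 2 - 1|) = 0.29484
m = L - C/2 = 0.61 - 0.2106 = 0.3994
Sector ⌊H'⌋ = 4 → (R',G',B') = (0.29484, 0.0, 0.4212)
RGB = ((R'+m)×255, (G'+m)×255, (B'+m)×255) = (177.0312, 101.847, 209.253)
Round half up → RGB(177, 102, 209)


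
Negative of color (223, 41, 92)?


Invert: (255-R, 255-G, 255-B)
R: 255-223 = 32
G: 255-41 = 214
B: 255-92 = 163
= RGB(32, 214, 163)


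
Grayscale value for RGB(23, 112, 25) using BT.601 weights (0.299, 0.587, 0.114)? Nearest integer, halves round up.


Gray = 0.299×R + 0.587×G + 0.114×B
Gray = 0.299×23 + 0.587×112 + 0.114×25
Gray = 6.877 + 65.744 + 2.850
Gray = 75.471 → round half up → 75
Gray = 75


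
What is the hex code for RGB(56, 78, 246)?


R = 56 → 38 (hex)
G = 78 → 4E (hex)
B = 246 → F6 (hex)
Hex = #384EF6


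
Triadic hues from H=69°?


Triadic: equally spaced at 120° intervals
H1 = 69°
H2 = (69 + 120) mod 360 = 189°
H3 = (69 + 240) mod 360 = 309°
Triadic = 69°, 189°, 309°


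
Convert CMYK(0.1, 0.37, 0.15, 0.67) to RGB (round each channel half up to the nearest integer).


R = 255 × (1-C) × (1-K) = 255 × 0.90 × 0.33 = 75.735 → 76
G = 255 × (1-M) × (1-K) = 255 × 0.63 × 0.33 = 53.0145 → 53
B = 255 × (1-Y) × (1-K) = 255 × 0.85 × 0.33 = 71.5275 → 72
= RGB(76, 53, 72)


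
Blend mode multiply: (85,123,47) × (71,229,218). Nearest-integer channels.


Multiply: C = A×B/255, rounded to nearest integer
R: 85×71/255 = 6035/255 ≈ 23.667 → 24
G: 123×229/255 = 28167/255 ≈ 110.459 → 110
B: 47×218/255 = 10246/255 ≈ 40.180 → 40
= RGB(24, 110, 40)


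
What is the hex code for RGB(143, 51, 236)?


R = 143 → 8F (hex)
G = 51 → 33 (hex)
B = 236 → EC (hex)
Hex = #8F33EC


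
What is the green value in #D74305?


Color: #D74305
R = D7 = 215
G = 43 = 67
B = 05 = 5
Green = 67


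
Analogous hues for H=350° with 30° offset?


Base hue: 350°
Left analog: (350 - 30) mod 360 = 320°
Right analog: (350 + 30) mod 360 = 20°
Analogous hues = 320° and 20°


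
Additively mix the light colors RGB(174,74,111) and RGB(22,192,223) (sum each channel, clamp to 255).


Additive: each channel = min(255, C₁+C₂)
R: 174+22 = 196 → 196
G: 74+192 = 266 → 255
B: 111+223 = 334 → 255
= RGB(196, 255, 255)


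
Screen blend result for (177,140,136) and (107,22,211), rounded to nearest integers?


Screen: C = 255 - (255-A)×(255-B)/255, rounded to nearest integer
R: 255 - (255-177)×(255-107)/255 = 255 - 11544/255 ≈ 255 - 45.271 = 209.729 → 210
G: 255 - (255-140)×(255-22)/255 = 255 - 26795/255 ≈ 255 - 105.078 = 149.922 → 150
B: 255 - (255-136)×(255-211)/255 = 255 - 5236/255 ≈ 255 - 20.533 = 234.467 → 234
= RGB(210, 150, 234)


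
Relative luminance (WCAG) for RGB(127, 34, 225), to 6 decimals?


Linearize each channel (sRGB transfer function): c = v/255; c_lin = c/12.92 if c ≤ 0.04045, else ((c+0.055)/1.055)^2.4
  R: 127/255 ≈ 0.498039 > 0.04045 → ((0.498039+0.055)/1.055)^2.4 ≈ 0.212231
  G: 34/255 ≈ 0.133333 > 0.04045 → ((0.133333+0.055)/1.055)^2.4 ≈ 0.015996
  B: 225/255 ≈ 0.882353 > 0.04045 → ((0.882353+0.055)/1.055)^2.4 ≈ 0.752942
R_lin = 0.212231, G_lin = 0.015996, B_lin = 0.752942
L = 0.2126×R + 0.7152×G + 0.0722×B
L = 0.2126×0.212231 + 0.7152×0.015996 + 0.0722×0.752942
L ≈ 0.110923


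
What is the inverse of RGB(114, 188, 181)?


Invert: (255-R, 255-G, 255-B)
R: 255-114 = 141
G: 255-188 = 67
B: 255-181 = 74
= RGB(141, 67, 74)


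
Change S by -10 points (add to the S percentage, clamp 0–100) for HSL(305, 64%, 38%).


Original S = 64%
Adjustment = -10 percentage points
New S = 64 + (-10) = 54
Clamp to [0, 100] → 54
= HSL(305°, 54%, 38%)


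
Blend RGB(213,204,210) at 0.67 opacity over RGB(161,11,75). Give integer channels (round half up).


C = α×F + (1-α)×B, with 1-α = 0.33
R: 0.67×213 + 0.33×161 = 142.71 + 53.13 = 195.84 → 196
G: 0.67×204 + 0.33×11 = 136.68 + 3.63 = 140.31 → 140
B: 0.67×210 + 0.33×75 = 140.70 + 24.75 = 165.45 → 165
= RGB(196, 140, 165)


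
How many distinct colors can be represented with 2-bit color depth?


Colors = 2^bits = 2^2
= 4 colors


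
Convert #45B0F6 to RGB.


45 → 69 (R)
B0 → 176 (G)
F6 → 246 (B)
= RGB(69, 176, 246)


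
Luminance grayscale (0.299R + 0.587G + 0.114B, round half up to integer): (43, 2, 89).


Gray = 0.299×R + 0.587×G + 0.114×B
Gray = 0.299×43 + 0.587×2 + 0.114×89
Gray = 12.857 + 1.174 + 10.146
Gray = 24.177 → round half up → 24
Gray = 24


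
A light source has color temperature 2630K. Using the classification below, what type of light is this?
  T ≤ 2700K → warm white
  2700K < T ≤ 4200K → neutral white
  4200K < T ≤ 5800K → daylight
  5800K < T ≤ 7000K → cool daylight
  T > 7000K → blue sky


Temperature: 2630K
2630K ≤ 2700K → warm white
Classification: warm white


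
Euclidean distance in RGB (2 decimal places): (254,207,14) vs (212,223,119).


d = √[(R₁-R₂)² + (G₁-G₂)² + (B₁-B₂)²]
d = √[(254-212)² + (207-223)² + (14-119)²]
d = √[1764 + 256 + 11025]
d = √13045
d ≈ 114.21


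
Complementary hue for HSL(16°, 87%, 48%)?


Complement = opposite side of color wheel = hue + 180°
H' = (16 + 180) mod 360 = 196°
S and L unchanged.
= HSL(196°, 87%, 48%)


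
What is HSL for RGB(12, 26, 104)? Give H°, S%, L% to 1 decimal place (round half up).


Normalize: R'=12/255≈0.0471, G'=26/255≈0.1020, B'=104/255≈0.4078
Max=104/255, Min=12/255, Δ=Max-Min=92/255
L = (Max+Min)/2 = (104+12)/510 = 116/510 = 0.22745… → L = 22.7%
L ≤ 0.5 → S = Δ/(Max+Min) = 92/(104+12) = 92/116 = 0.79310… → S = 79.3%
(the 1/255 factors cancel in S and H, so raw channel differences can be used)
Max is B' → H = 60 × ((R-G)/Δ + 4) = 60 × ((12-26)/92 + 4)
  -14/92 + 4 = -0.1521… + 4 = 3.8478…
  H = 60 × 3.8478… = 230.869…° → H = 230.9°
= HSL(230.9°, 79.3%, 22.7%)


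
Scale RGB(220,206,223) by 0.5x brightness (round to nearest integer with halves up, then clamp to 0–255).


Multiply each channel by 0.5, round half up, clamp to [0, 255]
R: 220×0.5 = 110
G: 206×0.5 = 103
B: 223×0.5 = 111.5 → round → 112
= RGB(110, 103, 112)


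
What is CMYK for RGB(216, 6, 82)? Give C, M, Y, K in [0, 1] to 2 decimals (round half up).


R'=216/255≈0.8471, G'=6/255≈0.0235, B'=82/255≈0.3216
K = 1 - max(R',G',B') = 1 - 216/255 = 39/255 = 0.15294… → 0.15
(1-R'-K)/(1-K) simplifies to (max-R)/max with max = 216:
C = (216-216)/216 = 0/216 = 0 → 0.00
M = (216-6)/216 = 210/216 = 0.97222… → 0.97
Y = (216-82)/216 = 134/216 = 0.62037… → 0.62
= CMYK(0.00, 0.97, 0.62, 0.15)


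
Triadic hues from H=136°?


Triadic: equally spaced at 120° intervals
H1 = 136°
H2 = (136 + 120) mod 360 = 256°
H3 = (136 + 240) mod 360 = 16°
Triadic = 136°, 256°, 16°


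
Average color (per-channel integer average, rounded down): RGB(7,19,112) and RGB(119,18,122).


Midpoint: each channel = ⌊(C₁+C₂)/2⌋
R: ⌊(7+119)/2⌋ = 63
G: ⌊(19+18)/2⌋ = 18
B: ⌊(112+122)/2⌋ = 117
= RGB(63, 18, 117)


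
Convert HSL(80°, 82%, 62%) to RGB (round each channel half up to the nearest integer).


H=80°, S=0.82, L=0.62
C = (1-|2L-1|)×S = (1-|0.24|)×0.82 = 0.6232
H' = H/60 = 80/60 ≈ 1.3333; X = C×(1-|H' mod 2 - 1|) ≈ 0.4155
m = L - C/2 = 0.62 - 0.3116 = 0.3084
Sector ⌊H'⌋ = 1 → (R',G',B') = (≈0.4155, 0.6232, 0.0)
RGB = ((R'+m)×255, (G'+m)×255, (B'+m)×255) = (184.586, 237.558, 78.642)
Round half up → RGB(185, 238, 79)


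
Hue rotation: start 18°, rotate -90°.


New hue = (H + rotation) mod 360
New hue = (18 -90) mod 360
= -72 mod 360
= 288°


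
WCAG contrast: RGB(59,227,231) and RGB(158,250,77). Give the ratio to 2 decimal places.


Linearize each sRGB channel c=v/255: c/12.92 if c ≤ 0.04045 else ((c+0.055)/1.055)^2.4
L = 0.2126×R_lin + 0.7152×G_lin + 0.0722×B_lin
Color 1 (59,227,231):
  R=59: 59/255≈0.2314 > 0.04045 → ((0.2314+0.055)/1.055)^2.4 ≈ 0.04374
  G=227: 227/255≈0.8902 > 0.04045 → ((0.8902+0.055)/1.055)^2.4 ≈ 0.76815
  B=231: 231/255≈0.9059 > 0.04045 → ((0.9059+0.055)/1.055)^2.4 ≈ 0.79910
  L1 = 0.2126×0.04374 + 0.7152×0.76815 + 0.0722×0.79910 ≈ 0.61637
Color 2 (158,250,77):
  R=158: 158/255≈0.6196 > 0.04045 → ((0.6196+0.055)/1.055)^2.4 ≈ 0.34191
  G=250: 250/255≈0.9804 > 0.04045 → ((0.9804+0.055)/1.055)^2.4 ≈ 0.95597
  B=77: 77/255≈0.3020 > 0.04045 → ((0.3020+0.055)/1.055)^2.4 ≈ 0.07421
  L2 = 0.2126×0.34191 + 0.7152×0.95597 + 0.0722×0.07421 ≈ 0.76176
Lighter = 0.76176, Darker = 0.61637
Ratio = (L_lighter + 0.05) / (L_darker + 0.05)
Ratio = (0.76176 + 0.05) / (0.61637 + 0.05) = 0.81176 / 0.66637 ≈ 1.2182
Ratio ≈ 1.22:1


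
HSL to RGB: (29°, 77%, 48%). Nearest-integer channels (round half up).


H=29°, S=0.77, L=0.48
C = (1-|2L-1|)×S = (1-|-0.04|)×0.77 = 0.7392
H' = H/60 = 29/60 ≈ 0.4833; X = C×(1-|H' mod 2 - 1|) = 0.35728
m = L - C/2 = 0.48 - 0.3696 = 0.1104
Sector ⌊H'⌋ = 0 → (R',G',B') = (0.7392, 0.35728, 0.0)
RGB = ((R'+m)×255, (G'+m)×255, (B'+m)×255) = (216.648, 119.2584, 28.152)
Round half up → RGB(217, 119, 28)


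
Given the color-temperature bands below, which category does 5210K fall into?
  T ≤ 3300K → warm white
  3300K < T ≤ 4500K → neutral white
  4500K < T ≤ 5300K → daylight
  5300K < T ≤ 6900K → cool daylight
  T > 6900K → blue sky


Temperature: 5210K
4500K < 5210K ≤ 5300K → daylight
Classification: daylight


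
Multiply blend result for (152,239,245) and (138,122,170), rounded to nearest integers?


Multiply: C = A×B/255, rounded to nearest integer
R: 152×138/255 = 20976/255 ≈ 82.259 → 82
G: 239×122/255 = 29158/255 ≈ 114.345 → 114
B: 245×170/255 = 41650/255 ≈ 163.333 → 163
= RGB(82, 114, 163)


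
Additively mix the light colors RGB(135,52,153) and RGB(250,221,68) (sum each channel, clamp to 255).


Additive: each channel = min(255, C₁+C₂)
R: 135+250 = 385 → 255
G: 52+221 = 273 → 255
B: 153+68 = 221 → 221
= RGB(255, 255, 221)


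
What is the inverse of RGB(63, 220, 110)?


Invert: (255-R, 255-G, 255-B)
R: 255-63 = 192
G: 255-220 = 35
B: 255-110 = 145
= RGB(192, 35, 145)


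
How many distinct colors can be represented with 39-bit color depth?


Colors = 2^bits = 2^39
= 549,755,813,888 colors


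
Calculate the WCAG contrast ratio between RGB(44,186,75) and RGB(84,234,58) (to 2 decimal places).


Linearize each sRGB channel c=v/255: c/12.92 if c ≤ 0.04045 else ((c+0.055)/1.055)^2.4
L = 0.2126×R_lin + 0.7152×G_lin + 0.0722×B_lin
Color 1 (44,186,75):
  R=44: 44/255≈0.1725 > 0.04045 → ((0.1725+0.055)/1.055)^2.4 ≈ 0.02519
  G=186: 186/255≈0.7294 > 0.04045 → ((0.7294+0.055)/1.055)^2.4 ≈ 0.49102
  B=75: 75/255≈0.2941 > 0.04045 → ((0.2941+0.055)/1.055)^2.4 ≈ 0.07036
  L1 = 0.2126×0.02519 + 0.7152×0.49102 + 0.0722×0.07036 ≈ 0.36161
Color 2 (84,234,58):
  R=84: 84/255≈0.3294 > 0.04045 → ((0.3294+0.055)/1.055)^2.4 ≈ 0.08866
  G=234: 234/255≈0.9176 > 0.04045 → ((0.9176+0.055)/1.055)^2.4 ≈ 0.82279
  B=58: 58/255≈0.2275 > 0.04045 → ((0.2275+0.055)/1.055)^2.4 ≈ 0.04231
  L2 = 0.2126×0.08866 + 0.7152×0.82279 + 0.0722×0.04231 ≈ 0.61036
Lighter = 0.61036, Darker = 0.36161
Ratio = (L_lighter + 0.05) / (L_darker + 0.05)
Ratio = (0.61036 + 0.05) / (0.36161 + 0.05) = 0.66036 / 0.41161 ≈ 1.6043
Ratio ≈ 1.60:1


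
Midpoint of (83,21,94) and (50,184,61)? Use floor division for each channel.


Midpoint: each channel = ⌊(C₁+C₂)/2⌋
R: ⌊(83+50)/2⌋ = 66
G: ⌊(21+184)/2⌋ = 102
B: ⌊(94+61)/2⌋ = 77
= RGB(66, 102, 77)


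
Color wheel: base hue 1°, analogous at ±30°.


Base hue: 1°
Left analog: (1 - 30) mod 360 = 331°
Right analog: (1 + 30) mod 360 = 31°
Analogous hues = 331° and 31°


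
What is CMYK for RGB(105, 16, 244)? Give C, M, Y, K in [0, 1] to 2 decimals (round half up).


R'=105/255≈0.4118, G'=16/255≈0.0627, B'=244/255≈0.9569
K = 1 - max(R',G',B') = 1 - 244/255 = 11/255 = 0.04313… → 0.04
(1-R'-K)/(1-K) simplifies to (max-R)/max with max = 244:
C = (244-105)/244 = 139/244 = 0.56967… → 0.57
M = (244-16)/244 = 228/244 = 0.93442… → 0.93
Y = (244-244)/244 = 0/244 = 0 → 0.00
= CMYK(0.57, 0.93, 0.00, 0.04)


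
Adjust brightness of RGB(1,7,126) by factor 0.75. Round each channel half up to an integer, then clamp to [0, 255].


Multiply each channel by 0.75, round half up, clamp to [0, 255]
R: 1×0.75 = 0.75 → round → 1
G: 7×0.75 = 5.25 → round → 5
B: 126×0.75 = 94.5 → round → 95
= RGB(1, 5, 95)


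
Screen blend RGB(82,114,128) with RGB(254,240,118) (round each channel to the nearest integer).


Screen: C = 255 - (255-A)×(255-B)/255, rounded to nearest integer
R: 255 - (255-82)×(255-254)/255 = 255 - 173/255 ≈ 255 - 0.678 = 254.322 → 254
G: 255 - (255-114)×(255-240)/255 = 255 - 2115/255 ≈ 255 - 8.294 = 246.706 → 247
B: 255 - (255-128)×(255-118)/255 = 255 - 17399/255 ≈ 255 - 68.231 = 186.769 → 187
= RGB(254, 247, 187)


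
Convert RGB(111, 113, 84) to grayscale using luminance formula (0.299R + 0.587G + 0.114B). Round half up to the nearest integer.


Gray = 0.299×R + 0.587×G + 0.114×B
Gray = 0.299×111 + 0.587×113 + 0.114×84
Gray = 33.189 + 66.331 + 9.576
Gray = 109.096 → round half up → 109
Gray = 109


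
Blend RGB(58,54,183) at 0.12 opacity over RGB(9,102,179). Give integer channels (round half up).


C = α×F + (1-α)×B, with 1-α = 0.88
R: 0.12×58 + 0.88×9 = 6.96 + 7.92 = 14.88 → 15
G: 0.12×54 + 0.88×102 = 6.48 + 89.76 = 96.24 → 96
B: 0.12×183 + 0.88×179 = 21.96 + 157.52 = 179.48 → 179
= RGB(15, 96, 179)


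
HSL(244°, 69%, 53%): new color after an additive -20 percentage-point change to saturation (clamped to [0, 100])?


Original S = 69%
Adjustment = -20 percentage points
New S = 69 + (-20) = 49
Clamp to [0, 100] → 49
= HSL(244°, 49%, 53%)


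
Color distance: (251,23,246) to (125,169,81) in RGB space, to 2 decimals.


d = √[(R₁-R₂)² + (G₁-G₂)² + (B₁-B₂)²]
d = √[(251-125)² + (23-169)² + (246-81)²]
d = √[15876 + 21316 + 27225]
d = √64417
d ≈ 253.81


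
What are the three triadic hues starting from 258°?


Triadic: equally spaced at 120° intervals
H1 = 258°
H2 = (258 + 120) mod 360 = 18°
H3 = (258 + 240) mod 360 = 138°
Triadic = 258°, 18°, 138°


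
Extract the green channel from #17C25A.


Color: #17C25A
R = 17 = 23
G = C2 = 194
B = 5A = 90
Green = 194


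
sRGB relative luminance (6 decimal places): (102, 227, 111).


Linearize each channel (sRGB transfer function): c = v/255; c_lin = c/12.92 if c ≤ 0.04045, else ((c+0.055)/1.055)^2.4
  R: 102/255 ≈ 0.400000 > 0.04045 → ((0.400000+0.055)/1.055)^2.4 ≈ 0.132868
  G: 227/255 ≈ 0.890196 > 0.04045 → ((0.890196+0.055)/1.055)^2.4 ≈ 0.768151
  B: 111/255 ≈ 0.435294 > 0.04045 → ((0.435294+0.055)/1.055)^2.4 ≈ 0.158961
R_lin = 0.132868, G_lin = 0.768151, B_lin = 0.158961
L = 0.2126×R + 0.7152×G + 0.0722×B
L = 0.2126×0.132868 + 0.7152×0.768151 + 0.0722×0.158961
L ≈ 0.589106


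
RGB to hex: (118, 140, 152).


R = 118 → 76 (hex)
G = 140 → 8C (hex)
B = 152 → 98 (hex)
Hex = #768C98


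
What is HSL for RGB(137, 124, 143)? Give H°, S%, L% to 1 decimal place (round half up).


Normalize: R'=137/255≈0.5373, G'=124/255≈0.4863, B'=143/255≈0.5608
Max=143/255, Min=124/255, Δ=Max-Min=19/255
L = (Max+Min)/2 = (143+124)/510 = 267/510 = 0.52352… → L = 52.4%
L > 0.5 → S = Δ/(2-Max-Min) = 19/(510-143-124) = 19/243 = 0.07818… → S = 7.8%
(the 1/255 factors cancel in S and H, so raw channel differences can be used)
Max is B' → H = 60 × ((R-G)/Δ + 4) = 60 × ((137-124)/19 + 4)
  13/19 + 4 = 0.6842… + 4 = 4.6842…
  H = 60 × 4.6842… = 281.052…° → H = 281.1°
= HSL(281.1°, 7.8%, 52.4%)


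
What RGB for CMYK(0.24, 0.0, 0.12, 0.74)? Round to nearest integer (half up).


R = 255 × (1-C) × (1-K) = 255 × 0.76 × 0.26 = 50.388 → 50
G = 255 × (1-M) × (1-K) = 255 × 1.00 × 0.26 = 66.3 → 66
B = 255 × (1-Y) × (1-K) = 255 × 0.88 × 0.26 = 58.344 → 58
= RGB(50, 66, 58)


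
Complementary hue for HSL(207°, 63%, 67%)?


Complement = opposite side of color wheel = hue + 180°
H' = (207 + 180) mod 360 = 27°
S and L unchanged.
= HSL(27°, 63%, 67%)


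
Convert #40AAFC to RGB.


40 → 64 (R)
AA → 170 (G)
FC → 252 (B)
= RGB(64, 170, 252)


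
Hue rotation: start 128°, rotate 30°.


New hue = (H + rotation) mod 360
New hue = (128 + 30) mod 360
= 158 mod 360
= 158°


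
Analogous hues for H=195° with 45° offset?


Base hue: 195°
Left analog: (195 - 45) mod 360 = 150°
Right analog: (195 + 45) mod 360 = 240°
Analogous hues = 150° and 240°


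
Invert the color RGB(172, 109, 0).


Invert: (255-R, 255-G, 255-B)
R: 255-172 = 83
G: 255-109 = 146
B: 255-0 = 255
= RGB(83, 146, 255)


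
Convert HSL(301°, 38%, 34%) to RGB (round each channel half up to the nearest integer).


H=301°, S=0.38, L=0.34
C = (1-|2L-1|)×S = (1-|-0.32|)×0.38 = 0.2584
H' = H/60 = 301/60 ≈ 5.0167; X = C×(1-|H' mod 2 - 1|) ≈ 0.2541
m = L - C/2 = 0.34 - 0.1292 = 0.2108
Sector ⌊H'⌋ = 5 → (R',G',B') = (0.2584, 0.0, ≈0.2541)
RGB = ((R'+m)×255, (G'+m)×255, (B'+m)×255) = (119.646, 53.754, 118.5478)
Round half up → RGB(120, 54, 119)


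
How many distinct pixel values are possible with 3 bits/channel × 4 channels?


Total bits = 3 bits/channel × 4 channels = 12 bits
Distinct pixel values = 2^12
= 4,096 pixel values


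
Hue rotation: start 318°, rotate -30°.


New hue = (H + rotation) mod 360
New hue = (318 -30) mod 360
= 288 mod 360
= 288°


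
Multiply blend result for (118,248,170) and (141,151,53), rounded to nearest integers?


Multiply: C = A×B/255, rounded to nearest integer
R: 118×141/255 = 16638/255 ≈ 65.247 → 65
G: 248×151/255 = 37448/255 ≈ 146.855 → 147
B: 170×53/255 = 9010/255 ≈ 35.333 → 35
= RGB(65, 147, 35)


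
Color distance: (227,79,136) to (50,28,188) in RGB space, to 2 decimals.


d = √[(R₁-R₂)² + (G₁-G₂)² + (B₁-B₂)²]
d = √[(227-50)² + (79-28)² + (136-188)²]
d = √[31329 + 2601 + 2704]
d = √36634
d ≈ 191.40


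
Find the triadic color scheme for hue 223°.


Triadic: equally spaced at 120° intervals
H1 = 223°
H2 = (223 + 120) mod 360 = 343°
H3 = (223 + 240) mod 360 = 103°
Triadic = 223°, 343°, 103°


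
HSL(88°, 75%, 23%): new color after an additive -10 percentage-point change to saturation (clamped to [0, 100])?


Original S = 75%
Adjustment = -10 percentage points
New S = 75 + (-10) = 65
Clamp to [0, 100] → 65
= HSL(88°, 65%, 23%)


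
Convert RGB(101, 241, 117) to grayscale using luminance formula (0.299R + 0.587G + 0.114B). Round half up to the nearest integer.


Gray = 0.299×R + 0.587×G + 0.114×B
Gray = 0.299×101 + 0.587×241 + 0.114×117
Gray = 30.199 + 141.467 + 13.338
Gray = 185.004 → round half up → 185
Gray = 185


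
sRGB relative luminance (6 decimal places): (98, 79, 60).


Linearize each channel (sRGB transfer function): c = v/255; c_lin = c/12.92 if c ≤ 0.04045, else ((c+0.055)/1.055)^2.4
  R: 98/255 ≈ 0.384314 > 0.04045 → ((0.384314+0.055)/1.055)^2.4 ≈ 0.122139
  G: 79/255 ≈ 0.309804 > 0.04045 → ((0.309804+0.055)/1.055)^2.4 ≈ 0.078187
  B: 60/255 ≈ 0.235294 > 0.04045 → ((0.235294+0.055)/1.055)^2.4 ≈ 0.045186
R_lin = 0.122139, G_lin = 0.078187, B_lin = 0.045186
L = 0.2126×R + 0.7152×G + 0.0722×B
L = 0.2126×0.122139 + 0.7152×0.078187 + 0.0722×0.045186
L ≈ 0.085149


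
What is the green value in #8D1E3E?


Color: #8D1E3E
R = 8D = 141
G = 1E = 30
B = 3E = 62
Green = 30


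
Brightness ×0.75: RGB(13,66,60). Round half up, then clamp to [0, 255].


Multiply each channel by 0.75, round half up, clamp to [0, 255]
R: 13×0.75 = 9.75 → round → 10
G: 66×0.75 = 49.5 → round → 50
B: 60×0.75 = 45
= RGB(10, 50, 45)


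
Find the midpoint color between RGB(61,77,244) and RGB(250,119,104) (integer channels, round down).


Midpoint: each channel = ⌊(C₁+C₂)/2⌋
R: ⌊(61+250)/2⌋ = 155
G: ⌊(77+119)/2⌋ = 98
B: ⌊(244+104)/2⌋ = 174
= RGB(155, 98, 174)


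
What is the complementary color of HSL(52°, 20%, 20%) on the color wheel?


Complement = opposite side of color wheel = hue + 180°
H' = (52 + 180) mod 360 = 232°
S and L unchanged.
= HSL(232°, 20%, 20%)


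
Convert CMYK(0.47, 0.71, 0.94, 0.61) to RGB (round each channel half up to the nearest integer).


R = 255 × (1-C) × (1-K) = 255 × 0.53 × 0.39 = 52.7085 → 53
G = 255 × (1-M) × (1-K) = 255 × 0.29 × 0.39 = 28.8405 → 29
B = 255 × (1-Y) × (1-K) = 255 × 0.06 × 0.39 = 5.967 → 6
= RGB(53, 29, 6)


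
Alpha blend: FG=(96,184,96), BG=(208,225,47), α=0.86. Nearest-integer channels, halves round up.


C = α×F + (1-α)×B, with 1-α = 0.14
R: 0.86×96 + 0.14×208 = 82.56 + 29.12 = 111.68 → 112
G: 0.86×184 + 0.14×225 = 158.24 + 31.50 = 189.74 → 190
B: 0.86×96 + 0.14×47 = 82.56 + 6.58 = 89.14 → 89
= RGB(112, 190, 89)


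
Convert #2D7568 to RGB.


2D → 45 (R)
75 → 117 (G)
68 → 104 (B)
= RGB(45, 117, 104)


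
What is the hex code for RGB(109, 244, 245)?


R = 109 → 6D (hex)
G = 244 → F4 (hex)
B = 245 → F5 (hex)
Hex = #6DF4F5


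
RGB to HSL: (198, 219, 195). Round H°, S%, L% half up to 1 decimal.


Normalize: R'=198/255≈0.7765, G'=219/255≈0.8588, B'=195/255≈0.7647
Max=219/255, Min=195/255, Δ=Max-Min=24/255
L = (Max+Min)/2 = (219+195)/510 = 414/510 = 0.81176… → L = 81.2%
L > 0.5 → S = Δ/(2-Max-Min) = 24/(510-219-195) = 24/96 = 0.25 → S = 25.0%
(the 1/255 factors cancel in S and H, so raw channel differences can be used)
Max is G' → H = 60 × ((B-R)/Δ + 2) = 60 × ((195-198)/24 + 2)
  -3/24 + 2 = -0.125 + 2 = 1.875
  H = 60 × 1.875 = 112.5° → H = 112.5°
= HSL(112.5°, 25.0%, 81.2%)


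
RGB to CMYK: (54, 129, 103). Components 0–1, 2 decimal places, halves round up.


R'=54/255≈0.2118, G'=129/255≈0.5059, B'=103/255≈0.4039
K = 1 - max(R',G',B') = 1 - 129/255 = 126/255 = 0.49411… → 0.49
(1-R'-K)/(1-K) simplifies to (max-R)/max with max = 129:
C = (129-54)/129 = 75/129 = 0.58139… → 0.58
M = (129-129)/129 = 0/129 = 0 → 0.00
Y = (129-103)/129 = 26/129 = 0.20155… → 0.20
= CMYK(0.58, 0.00, 0.20, 0.49)


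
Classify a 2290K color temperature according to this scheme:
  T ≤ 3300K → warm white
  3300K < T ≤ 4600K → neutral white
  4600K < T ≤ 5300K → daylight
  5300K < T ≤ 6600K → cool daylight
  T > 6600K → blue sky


Temperature: 2290K
2290K ≤ 3300K → warm white
Classification: warm white


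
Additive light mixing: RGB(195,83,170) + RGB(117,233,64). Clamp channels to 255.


Additive: each channel = min(255, C₁+C₂)
R: 195+117 = 312 → 255
G: 83+233 = 316 → 255
B: 170+64 = 234 → 234
= RGB(255, 255, 234)


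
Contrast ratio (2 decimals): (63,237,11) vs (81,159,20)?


Linearize each sRGB channel c=v/255: c/12.92 if c ≤ 0.04045 else ((c+0.055)/1.055)^2.4
L = 0.2126×R_lin + 0.7152×G_lin + 0.0722×B_lin
Color 1 (63,237,11):
  R=63: 63/255≈0.2471 > 0.04045 → ((0.2471+0.055)/1.055)^2.4 ≈ 0.04971
  G=237: 237/255≈0.9294 > 0.04045 → ((0.9294+0.055)/1.055)^2.4 ≈ 0.84687
  B=11: 11/255≈0.0431 > 0.04045 → ((0.0431+0.055)/1.055)^2.4 ≈ 0.00335
  L1 = 0.2126×0.04971 + 0.7152×0.84687 + 0.0722×0.00335 ≈ 0.61649
Color 2 (81,159,20):
  R=81: 81/255≈0.3176 > 0.04045 → ((0.3176+0.055)/1.055)^2.4 ≈ 0.08228
  G=159: 159/255≈0.6235 > 0.04045 → ((0.6235+0.055)/1.055)^2.4 ≈ 0.34670
  B=20: 20/255≈0.0784 > 0.04045 → ((0.0784+0.055)/1.055)^2.4 ≈ 0.00700
  L2 = 0.2126×0.08228 + 0.7152×0.34670 + 0.0722×0.00700 ≈ 0.26596
Lighter = 0.61649, Darker = 0.26596
Ratio = (L_lighter + 0.05) / (L_darker + 0.05)
Ratio = (0.61649 + 0.05) / (0.26596 + 0.05) = 0.66649 / 0.31596 ≈ 2.1094
Ratio ≈ 2.11:1


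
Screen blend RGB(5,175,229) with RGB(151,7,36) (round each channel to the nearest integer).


Screen: C = 255 - (255-A)×(255-B)/255, rounded to nearest integer
R: 255 - (255-5)×(255-151)/255 = 255 - 26000/255 ≈ 255 - 101.961 = 153.039 → 153
G: 255 - (255-175)×(255-7)/255 = 255 - 19840/255 ≈ 255 - 77.804 = 177.196 → 177
B: 255 - (255-229)×(255-36)/255 = 255 - 5694/255 ≈ 255 - 22.329 = 232.671 → 233
= RGB(153, 177, 233)


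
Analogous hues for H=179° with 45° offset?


Base hue: 179°
Left analog: (179 - 45) mod 360 = 134°
Right analog: (179 + 45) mod 360 = 224°
Analogous hues = 134° and 224°


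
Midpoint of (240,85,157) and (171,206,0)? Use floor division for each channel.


Midpoint: each channel = ⌊(C₁+C₂)/2⌋
R: ⌊(240+171)/2⌋ = 205
G: ⌊(85+206)/2⌋ = 145
B: ⌊(157+0)/2⌋ = 78
= RGB(205, 145, 78)


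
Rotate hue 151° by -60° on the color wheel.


New hue = (H + rotation) mod 360
New hue = (151 -60) mod 360
= 91 mod 360
= 91°


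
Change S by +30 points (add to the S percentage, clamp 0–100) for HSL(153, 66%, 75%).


Original S = 66%
Adjustment = +30 percentage points
New S = 66 + (30) = 96
Clamp to [0, 100] → 96
= HSL(153°, 96%, 75%)


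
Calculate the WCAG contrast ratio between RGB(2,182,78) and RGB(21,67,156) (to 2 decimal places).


Linearize each sRGB channel c=v/255: c/12.92 if c ≤ 0.04045 else ((c+0.055)/1.055)^2.4
L = 0.2126×R_lin + 0.7152×G_lin + 0.0722×B_lin
Color 1 (2,182,78):
  R=2: 2/255≈0.0078 ≤ 0.04045 → 0.0078/12.92 ≈ 0.00061
  G=182: 182/255≈0.7137 > 0.04045 → ((0.7137+0.055)/1.055)^2.4 ≈ 0.46778
  B=78: 78/255≈0.3059 > 0.04045 → ((0.3059+0.055)/1.055)^2.4 ≈ 0.07619
  L1 = 0.2126×0.00061 + 0.7152×0.46778 + 0.0722×0.07619 ≈ 0.34019
Color 2 (21,67,156):
  R=21: 21/255≈0.0824 > 0.04045 → ((0.0824+0.055)/1.055)^2.4 ≈ 0.00750
  G=67: 67/255≈0.2627 > 0.04045 → ((0.2627+0.055)/1.055)^2.4 ≈ 0.05613
  B=156: 156/255≈0.6118 > 0.04045 → ((0.6118+0.055)/1.055)^2.4 ≈ 0.33245
  L2 = 0.2126×0.00750 + 0.7152×0.05613 + 0.0722×0.33245 ≈ 0.06574
Lighter = 0.34019, Darker = 0.06574
Ratio = (L_lighter + 0.05) / (L_darker + 0.05)
Ratio = (0.34019 + 0.05) / (0.06574 + 0.05) = 0.39019 / 0.11574 ≈ 3.3712
Ratio ≈ 3.37:1


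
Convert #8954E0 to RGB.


89 → 137 (R)
54 → 84 (G)
E0 → 224 (B)
= RGB(137, 84, 224)


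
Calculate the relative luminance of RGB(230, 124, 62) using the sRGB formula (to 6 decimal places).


Linearize each channel (sRGB transfer function): c = v/255; c_lin = c/12.92 if c ≤ 0.04045, else ((c+0.055)/1.055)^2.4
  R: 230/255 ≈ 0.901961 > 0.04045 → ((0.901961+0.055)/1.055)^2.4 ≈ 0.791298
  G: 124/255 ≈ 0.486275 > 0.04045 → ((0.486275+0.055)/1.055)^2.4 ≈ 0.201556
  B: 62/255 ≈ 0.243137 > 0.04045 → ((0.243137+0.055)/1.055)^2.4 ≈ 0.048172
R_lin = 0.791298, G_lin = 0.201556, B_lin = 0.048172
L = 0.2126×R + 0.7152×G + 0.0722×B
L = 0.2126×0.791298 + 0.7152×0.201556 + 0.0722×0.048172
L ≈ 0.315861


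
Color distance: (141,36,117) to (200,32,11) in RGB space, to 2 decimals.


d = √[(R₁-R₂)² + (G₁-G₂)² + (B₁-B₂)²]
d = √[(141-200)² + (36-32)² + (117-11)²]
d = √[3481 + 16 + 11236]
d = √14733
d ≈ 121.38


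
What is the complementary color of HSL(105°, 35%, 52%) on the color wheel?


Complement = opposite side of color wheel = hue + 180°
H' = (105 + 180) mod 360 = 285°
S and L unchanged.
= HSL(285°, 35%, 52%)


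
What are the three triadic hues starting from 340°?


Triadic: equally spaced at 120° intervals
H1 = 340°
H2 = (340 + 120) mod 360 = 100°
H3 = (340 + 240) mod 360 = 220°
Triadic = 340°, 100°, 220°


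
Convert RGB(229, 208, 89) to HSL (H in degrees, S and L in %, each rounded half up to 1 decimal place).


Normalize: R'=229/255≈0.8980, G'=208/255≈0.8157, B'=89/255≈0.3490
Max=229/255, Min=89/255, Δ=Max-Min=140/255
L = (Max+Min)/2 = (229+89)/510 = 318/510 = 0.62352… → L = 62.4%
L > 0.5 → S = Δ/(2-Max-Min) = 140/(510-229-89) = 140/192 = 0.72916… → S = 72.9%
(the 1/255 factors cancel in S and H, so raw channel differences can be used)
Max is R' → H = 60 × (((G-B)/Δ) mod 6) = 60 × (((208-89)/140) mod 6)
  119/140 = 0.85
  H = 60 × 0.85 = 51° → H = 51.0°
= HSL(51.0°, 72.9%, 62.4%)


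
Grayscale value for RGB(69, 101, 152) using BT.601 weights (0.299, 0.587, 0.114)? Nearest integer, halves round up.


Gray = 0.299×R + 0.587×G + 0.114×B
Gray = 0.299×69 + 0.587×101 + 0.114×152
Gray = 20.631 + 59.287 + 17.328
Gray = 97.246 → round half up → 97
Gray = 97


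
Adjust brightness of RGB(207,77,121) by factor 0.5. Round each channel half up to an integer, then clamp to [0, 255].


Multiply each channel by 0.5, round half up, clamp to [0, 255]
R: 207×0.5 = 103.5 → round → 104
G: 77×0.5 = 38.5 → round → 39
B: 121×0.5 = 60.5 → round → 61
= RGB(104, 39, 61)
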